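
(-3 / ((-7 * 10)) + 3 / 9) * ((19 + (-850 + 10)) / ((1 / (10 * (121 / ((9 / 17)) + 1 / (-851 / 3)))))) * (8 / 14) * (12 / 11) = -1816550117120 / 4128201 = -440034.32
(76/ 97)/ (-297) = -0.00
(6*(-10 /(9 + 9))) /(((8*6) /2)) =-5 /36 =-0.14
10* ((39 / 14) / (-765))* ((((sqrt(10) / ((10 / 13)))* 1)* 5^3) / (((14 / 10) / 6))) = -21125* sqrt(10) / 833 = -80.20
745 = 745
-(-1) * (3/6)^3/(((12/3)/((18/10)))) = 9/160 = 0.06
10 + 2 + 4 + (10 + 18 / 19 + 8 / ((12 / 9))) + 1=645 / 19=33.95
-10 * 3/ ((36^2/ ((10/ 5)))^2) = -5/ 69984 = -0.00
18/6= 3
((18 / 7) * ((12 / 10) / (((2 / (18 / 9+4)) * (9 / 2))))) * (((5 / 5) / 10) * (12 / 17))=432 / 2975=0.15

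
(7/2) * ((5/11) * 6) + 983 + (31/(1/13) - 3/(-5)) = 76788/55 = 1396.15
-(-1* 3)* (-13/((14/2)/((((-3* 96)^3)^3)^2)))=-7246518189927584751910237758651943429714477056/7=-1035216884275369250272891000000000000000000000.00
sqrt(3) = 1.73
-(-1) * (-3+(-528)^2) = 278781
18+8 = 26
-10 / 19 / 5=-2 / 19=-0.11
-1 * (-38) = 38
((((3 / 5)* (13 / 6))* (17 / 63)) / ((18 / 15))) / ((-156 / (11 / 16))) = -0.00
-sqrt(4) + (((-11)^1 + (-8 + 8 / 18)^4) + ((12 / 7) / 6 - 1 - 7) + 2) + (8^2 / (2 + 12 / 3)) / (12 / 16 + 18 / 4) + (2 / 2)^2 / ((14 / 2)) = 148910014 / 45927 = 3242.32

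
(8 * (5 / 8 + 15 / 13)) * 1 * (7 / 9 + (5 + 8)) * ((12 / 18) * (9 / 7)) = 45880 / 273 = 168.06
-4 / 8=-1 / 2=-0.50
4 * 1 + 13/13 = 5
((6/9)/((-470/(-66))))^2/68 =121/938825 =0.00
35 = 35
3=3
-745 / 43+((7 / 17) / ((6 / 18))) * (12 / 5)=-52489 / 3655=-14.36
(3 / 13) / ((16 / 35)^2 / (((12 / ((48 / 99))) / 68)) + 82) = 363825 / 130184366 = 0.00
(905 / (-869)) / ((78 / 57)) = -17195 / 22594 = -0.76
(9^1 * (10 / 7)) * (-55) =-4950 / 7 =-707.14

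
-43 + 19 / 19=-42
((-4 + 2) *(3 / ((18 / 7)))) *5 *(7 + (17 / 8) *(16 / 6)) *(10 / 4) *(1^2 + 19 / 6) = -83125 / 54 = -1539.35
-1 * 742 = -742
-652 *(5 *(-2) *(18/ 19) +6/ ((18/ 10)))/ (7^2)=32600/ 399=81.70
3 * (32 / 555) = 32 / 185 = 0.17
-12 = -12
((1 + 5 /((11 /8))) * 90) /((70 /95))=43605 /77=566.30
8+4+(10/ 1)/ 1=22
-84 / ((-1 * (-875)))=-12 / 125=-0.10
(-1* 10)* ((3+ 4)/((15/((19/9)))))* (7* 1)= -1862/27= -68.96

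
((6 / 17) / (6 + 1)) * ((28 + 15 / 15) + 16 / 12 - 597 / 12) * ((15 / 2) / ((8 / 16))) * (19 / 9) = -22135 / 714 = -31.00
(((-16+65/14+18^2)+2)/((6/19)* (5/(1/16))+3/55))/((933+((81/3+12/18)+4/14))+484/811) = 3733215475/288842427872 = 0.01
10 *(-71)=-710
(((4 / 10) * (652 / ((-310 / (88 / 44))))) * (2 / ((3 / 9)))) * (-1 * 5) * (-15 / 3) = -7824 / 31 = -252.39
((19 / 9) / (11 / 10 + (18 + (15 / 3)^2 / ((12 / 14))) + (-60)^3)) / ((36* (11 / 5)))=-475 / 3848259888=-0.00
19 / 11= 1.73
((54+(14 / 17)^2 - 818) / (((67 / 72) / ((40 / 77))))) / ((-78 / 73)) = 7729824000 / 19382363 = 398.81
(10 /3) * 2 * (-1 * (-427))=2846.67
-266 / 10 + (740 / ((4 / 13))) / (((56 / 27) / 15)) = 4862677 / 280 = 17366.70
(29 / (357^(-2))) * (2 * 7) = 51744294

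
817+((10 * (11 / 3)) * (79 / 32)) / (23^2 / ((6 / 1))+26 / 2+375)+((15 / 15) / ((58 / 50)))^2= 15722228177 / 19221896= 817.93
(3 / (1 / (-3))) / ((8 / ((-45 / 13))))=405 / 104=3.89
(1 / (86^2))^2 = 1 / 54700816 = 0.00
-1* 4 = -4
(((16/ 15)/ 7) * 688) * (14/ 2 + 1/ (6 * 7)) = 324736/ 441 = 736.36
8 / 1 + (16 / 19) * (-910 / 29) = -18.42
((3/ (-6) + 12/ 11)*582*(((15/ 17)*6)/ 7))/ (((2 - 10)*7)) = -170235/ 36652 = -4.64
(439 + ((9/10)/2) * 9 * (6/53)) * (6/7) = 698739/1855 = 376.68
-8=-8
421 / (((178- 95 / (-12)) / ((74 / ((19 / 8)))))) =2990784 / 42389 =70.56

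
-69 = -69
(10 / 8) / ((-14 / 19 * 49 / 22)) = -1045 / 1372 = -0.76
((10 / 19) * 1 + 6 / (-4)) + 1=1 / 38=0.03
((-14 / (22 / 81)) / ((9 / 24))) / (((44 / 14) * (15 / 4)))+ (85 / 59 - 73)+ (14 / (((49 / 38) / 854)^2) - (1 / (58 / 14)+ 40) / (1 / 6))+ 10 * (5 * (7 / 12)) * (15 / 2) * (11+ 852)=183446807153177 / 28984340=6329169.72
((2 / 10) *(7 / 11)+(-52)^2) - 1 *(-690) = 186677 / 55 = 3394.13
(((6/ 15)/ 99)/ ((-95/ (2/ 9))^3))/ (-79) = 16/ 24441656394375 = 0.00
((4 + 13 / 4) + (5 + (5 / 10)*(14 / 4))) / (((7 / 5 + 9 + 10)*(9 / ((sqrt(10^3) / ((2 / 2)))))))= 350*sqrt(10) / 459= 2.41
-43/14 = -3.07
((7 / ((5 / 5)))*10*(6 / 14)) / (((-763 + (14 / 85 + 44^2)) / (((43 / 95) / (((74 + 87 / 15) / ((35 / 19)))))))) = 182750 / 683972621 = 0.00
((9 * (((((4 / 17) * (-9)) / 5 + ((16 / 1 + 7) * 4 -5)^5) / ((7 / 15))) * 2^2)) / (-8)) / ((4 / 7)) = -11438760129093 / 136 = -84108530360.98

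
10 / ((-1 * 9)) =-10 / 9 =-1.11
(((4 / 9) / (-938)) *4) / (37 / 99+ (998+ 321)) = -44 / 30629921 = -0.00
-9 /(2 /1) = -9 /2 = -4.50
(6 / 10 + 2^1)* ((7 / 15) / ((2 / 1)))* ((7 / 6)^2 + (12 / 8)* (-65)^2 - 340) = 19652269 / 5400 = 3639.31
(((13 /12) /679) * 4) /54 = 13 /109998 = 0.00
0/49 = 0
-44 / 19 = -2.32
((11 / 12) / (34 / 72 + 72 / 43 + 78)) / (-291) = -473 / 12034499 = -0.00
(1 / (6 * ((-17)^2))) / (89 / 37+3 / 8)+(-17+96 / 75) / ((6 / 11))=-1028205181 / 35677050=-28.82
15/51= 5/17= 0.29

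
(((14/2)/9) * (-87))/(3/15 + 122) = -1015/1833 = -0.55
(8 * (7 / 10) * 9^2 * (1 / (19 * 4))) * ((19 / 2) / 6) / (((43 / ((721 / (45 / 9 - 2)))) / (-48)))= -545076 / 215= -2535.24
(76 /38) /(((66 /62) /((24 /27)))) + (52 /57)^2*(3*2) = 6.66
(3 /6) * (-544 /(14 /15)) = -2040 /7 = -291.43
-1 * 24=-24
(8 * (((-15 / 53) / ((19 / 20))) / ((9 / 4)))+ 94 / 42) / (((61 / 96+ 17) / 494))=20740928 / 628103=33.02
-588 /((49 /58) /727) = -505992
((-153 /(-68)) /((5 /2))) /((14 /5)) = 9 /28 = 0.32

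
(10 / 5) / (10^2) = 1 / 50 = 0.02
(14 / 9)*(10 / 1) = 140 / 9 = 15.56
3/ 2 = 1.50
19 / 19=1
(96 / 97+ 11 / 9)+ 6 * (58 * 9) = 2736167 / 873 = 3134.21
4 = 4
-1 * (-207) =207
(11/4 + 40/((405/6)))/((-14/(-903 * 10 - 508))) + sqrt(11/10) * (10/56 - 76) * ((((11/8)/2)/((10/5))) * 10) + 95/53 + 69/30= 457046267/200340 - 23353 * sqrt(110)/896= 2008.00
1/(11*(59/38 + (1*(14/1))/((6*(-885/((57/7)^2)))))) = 78470/1189287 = 0.07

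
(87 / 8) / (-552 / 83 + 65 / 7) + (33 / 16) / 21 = 4.23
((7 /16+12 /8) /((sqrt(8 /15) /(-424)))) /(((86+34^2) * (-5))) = 1643 * sqrt(30) /49680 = 0.18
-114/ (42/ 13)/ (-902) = 247/ 6314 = 0.04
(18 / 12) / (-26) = -3 / 52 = -0.06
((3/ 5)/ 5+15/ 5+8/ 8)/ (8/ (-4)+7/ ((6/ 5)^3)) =22248/ 11075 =2.01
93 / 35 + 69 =71.66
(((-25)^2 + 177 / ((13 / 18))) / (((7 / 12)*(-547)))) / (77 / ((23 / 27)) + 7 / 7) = -1560918 / 52315627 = -0.03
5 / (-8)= -5 / 8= -0.62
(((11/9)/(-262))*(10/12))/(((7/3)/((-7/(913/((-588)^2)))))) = 48020/10873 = 4.42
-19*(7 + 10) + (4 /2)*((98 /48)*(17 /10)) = -37927 /120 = -316.06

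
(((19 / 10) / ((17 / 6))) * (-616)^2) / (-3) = -84819.58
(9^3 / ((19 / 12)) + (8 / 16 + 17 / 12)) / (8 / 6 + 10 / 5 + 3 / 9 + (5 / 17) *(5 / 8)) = 3584042 / 29849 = 120.07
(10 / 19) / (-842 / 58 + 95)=145 / 22173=0.01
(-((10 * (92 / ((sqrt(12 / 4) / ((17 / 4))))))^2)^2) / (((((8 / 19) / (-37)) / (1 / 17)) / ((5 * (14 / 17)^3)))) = 374876558272222.22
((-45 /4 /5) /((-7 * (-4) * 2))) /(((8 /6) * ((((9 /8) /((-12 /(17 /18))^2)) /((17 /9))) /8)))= -7776 /119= -65.34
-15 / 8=-1.88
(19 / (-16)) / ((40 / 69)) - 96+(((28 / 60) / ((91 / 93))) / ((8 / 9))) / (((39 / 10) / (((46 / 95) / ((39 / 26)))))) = -201402197 / 2055040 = -98.00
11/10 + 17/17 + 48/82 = 1101/410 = 2.69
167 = 167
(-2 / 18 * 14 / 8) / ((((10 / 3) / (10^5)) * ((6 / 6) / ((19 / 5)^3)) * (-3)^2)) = -960260 / 27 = -35565.19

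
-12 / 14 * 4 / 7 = -24 / 49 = -0.49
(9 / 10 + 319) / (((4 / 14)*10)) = 22393 / 200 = 111.96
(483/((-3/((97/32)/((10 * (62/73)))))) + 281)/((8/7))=31044993/158720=195.60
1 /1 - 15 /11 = -4 /11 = -0.36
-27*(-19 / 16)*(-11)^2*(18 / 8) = 8729.02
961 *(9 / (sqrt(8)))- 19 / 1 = 3038.88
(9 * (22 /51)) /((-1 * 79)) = -0.05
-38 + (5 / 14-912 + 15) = -13085 / 14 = -934.64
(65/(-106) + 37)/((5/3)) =11571/530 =21.83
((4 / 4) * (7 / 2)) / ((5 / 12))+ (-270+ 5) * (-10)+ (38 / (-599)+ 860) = 10537418 / 2995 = 3518.34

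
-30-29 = -59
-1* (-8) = 8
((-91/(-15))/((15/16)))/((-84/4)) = -0.31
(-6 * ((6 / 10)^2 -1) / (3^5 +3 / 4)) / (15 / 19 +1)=1216 / 138125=0.01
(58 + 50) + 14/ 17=1850/ 17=108.82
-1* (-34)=34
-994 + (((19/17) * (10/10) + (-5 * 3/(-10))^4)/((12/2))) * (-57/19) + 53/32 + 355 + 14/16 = -21745/34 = -639.56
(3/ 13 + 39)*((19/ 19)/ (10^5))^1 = 51/ 130000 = 0.00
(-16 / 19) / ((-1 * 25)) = 16 / 475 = 0.03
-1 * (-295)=295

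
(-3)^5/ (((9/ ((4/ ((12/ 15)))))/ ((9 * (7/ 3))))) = -2835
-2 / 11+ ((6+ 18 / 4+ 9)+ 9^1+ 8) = 799 / 22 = 36.32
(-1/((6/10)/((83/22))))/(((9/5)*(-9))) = 2075/5346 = 0.39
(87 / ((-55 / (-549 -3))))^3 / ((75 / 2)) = 73838647305216 / 4159375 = 17752341.95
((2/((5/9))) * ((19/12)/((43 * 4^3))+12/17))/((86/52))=15467829/10058560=1.54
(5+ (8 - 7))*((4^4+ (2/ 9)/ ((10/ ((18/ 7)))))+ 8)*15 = 166356/ 7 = 23765.14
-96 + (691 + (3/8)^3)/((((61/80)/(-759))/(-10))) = 6713621829/976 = 6878710.89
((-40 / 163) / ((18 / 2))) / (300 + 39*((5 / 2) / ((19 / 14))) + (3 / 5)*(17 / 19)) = -475 / 6487074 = -0.00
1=1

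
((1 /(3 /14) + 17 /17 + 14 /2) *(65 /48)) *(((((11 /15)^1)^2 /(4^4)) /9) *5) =29887 /1492992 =0.02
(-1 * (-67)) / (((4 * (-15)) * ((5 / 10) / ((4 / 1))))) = -134 / 15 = -8.93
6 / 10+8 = 43 / 5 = 8.60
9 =9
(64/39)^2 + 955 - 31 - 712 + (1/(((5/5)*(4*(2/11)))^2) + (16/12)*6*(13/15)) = 108790157/486720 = 223.52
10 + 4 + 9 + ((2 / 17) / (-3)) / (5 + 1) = 3518 / 153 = 22.99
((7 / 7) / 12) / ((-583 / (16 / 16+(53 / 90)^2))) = -0.00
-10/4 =-5/2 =-2.50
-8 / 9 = -0.89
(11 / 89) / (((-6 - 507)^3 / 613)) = -6743 / 12015507033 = -0.00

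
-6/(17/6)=-36/17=-2.12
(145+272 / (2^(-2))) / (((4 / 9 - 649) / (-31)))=344007 / 5837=58.94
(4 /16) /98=1 /392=0.00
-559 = -559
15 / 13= 1.15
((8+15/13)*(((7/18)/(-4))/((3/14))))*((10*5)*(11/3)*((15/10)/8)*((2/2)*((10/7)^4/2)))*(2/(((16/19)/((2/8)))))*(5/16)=-277578125/5031936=-55.16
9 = 9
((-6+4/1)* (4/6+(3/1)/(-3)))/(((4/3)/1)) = 0.50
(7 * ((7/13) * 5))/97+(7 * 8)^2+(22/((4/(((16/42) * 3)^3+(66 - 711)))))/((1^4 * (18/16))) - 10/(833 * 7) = -9.84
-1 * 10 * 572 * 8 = -45760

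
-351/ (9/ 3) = -117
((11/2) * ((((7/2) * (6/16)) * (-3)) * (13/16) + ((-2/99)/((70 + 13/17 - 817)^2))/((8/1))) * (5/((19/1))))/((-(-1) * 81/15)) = -0.86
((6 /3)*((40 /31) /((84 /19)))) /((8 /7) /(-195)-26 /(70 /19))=-24700 /298871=-0.08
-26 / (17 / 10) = -260 / 17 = -15.29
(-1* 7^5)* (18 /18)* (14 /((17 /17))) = -235298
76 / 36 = 19 / 9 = 2.11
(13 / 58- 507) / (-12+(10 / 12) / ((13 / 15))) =54587 / 1189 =45.91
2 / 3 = 0.67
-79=-79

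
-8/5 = -1.60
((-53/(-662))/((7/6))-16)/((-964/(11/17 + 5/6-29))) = -14802113/32546568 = -0.45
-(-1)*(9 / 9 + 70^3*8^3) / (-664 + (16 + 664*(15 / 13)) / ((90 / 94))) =102735360585 / 89456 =1148445.72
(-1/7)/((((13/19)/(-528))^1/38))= 381216/91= 4189.19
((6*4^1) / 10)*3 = 36 / 5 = 7.20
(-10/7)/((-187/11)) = 10/119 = 0.08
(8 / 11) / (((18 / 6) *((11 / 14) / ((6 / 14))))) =0.13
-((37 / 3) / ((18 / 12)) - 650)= 5776 / 9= 641.78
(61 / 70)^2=3721 / 4900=0.76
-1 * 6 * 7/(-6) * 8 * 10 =560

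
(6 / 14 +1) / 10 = 1 / 7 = 0.14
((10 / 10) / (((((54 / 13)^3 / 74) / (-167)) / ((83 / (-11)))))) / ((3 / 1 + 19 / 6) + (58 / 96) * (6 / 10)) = 199.26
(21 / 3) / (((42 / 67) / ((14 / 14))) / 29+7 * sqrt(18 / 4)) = -7772 / 11325723+3775249 * sqrt(2) / 11325723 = 0.47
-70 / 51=-1.37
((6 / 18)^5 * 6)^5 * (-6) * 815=-52160 / 1162261467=-0.00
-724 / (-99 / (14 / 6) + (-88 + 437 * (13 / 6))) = -30408 / 34289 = -0.89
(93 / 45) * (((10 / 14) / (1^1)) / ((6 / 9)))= 31 / 14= 2.21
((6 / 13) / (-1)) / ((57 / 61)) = -122 / 247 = -0.49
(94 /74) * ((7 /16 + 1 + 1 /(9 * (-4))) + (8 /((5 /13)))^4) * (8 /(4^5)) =791766236533 /426240000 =1857.56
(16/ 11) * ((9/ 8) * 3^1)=54/ 11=4.91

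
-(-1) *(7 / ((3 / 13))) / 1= 91 / 3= 30.33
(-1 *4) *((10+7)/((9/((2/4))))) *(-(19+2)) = 238/3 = 79.33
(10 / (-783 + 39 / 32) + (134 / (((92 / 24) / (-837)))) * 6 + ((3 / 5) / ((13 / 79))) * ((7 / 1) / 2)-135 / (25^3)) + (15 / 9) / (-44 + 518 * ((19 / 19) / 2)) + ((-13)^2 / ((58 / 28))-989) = -3428816419377229893 / 19432632293750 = -176446.32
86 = 86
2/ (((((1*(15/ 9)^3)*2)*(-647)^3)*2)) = -27/ 67710005750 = -0.00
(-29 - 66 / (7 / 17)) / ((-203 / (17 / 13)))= 1.22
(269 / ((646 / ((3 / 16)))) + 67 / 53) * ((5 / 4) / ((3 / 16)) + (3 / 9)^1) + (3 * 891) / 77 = 169146211 / 3834656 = 44.11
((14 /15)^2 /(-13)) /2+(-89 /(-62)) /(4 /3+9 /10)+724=4402164229 /6075225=724.61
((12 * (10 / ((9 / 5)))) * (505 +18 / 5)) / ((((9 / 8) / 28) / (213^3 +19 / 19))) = 220187786237440 / 27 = 8155103193979.26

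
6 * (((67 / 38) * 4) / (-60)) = -67 / 95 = -0.71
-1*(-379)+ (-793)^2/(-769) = -337398/769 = -438.75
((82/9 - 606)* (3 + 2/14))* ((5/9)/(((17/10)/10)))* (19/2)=-33022000/567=-58239.86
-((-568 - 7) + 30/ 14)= 4010/ 7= 572.86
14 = 14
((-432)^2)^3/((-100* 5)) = -1624959306694656/125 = -12999674453557.25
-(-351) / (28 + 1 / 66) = 23166 / 1849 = 12.53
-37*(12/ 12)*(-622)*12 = 276168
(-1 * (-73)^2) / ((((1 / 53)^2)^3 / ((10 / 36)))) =-590569402282205 / 18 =-32809411237900.28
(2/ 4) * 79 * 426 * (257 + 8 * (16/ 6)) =4683515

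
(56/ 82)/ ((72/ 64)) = 224/ 369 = 0.61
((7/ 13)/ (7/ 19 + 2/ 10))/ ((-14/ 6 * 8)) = -95/ 1872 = -0.05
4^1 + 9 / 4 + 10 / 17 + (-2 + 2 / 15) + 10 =15271 / 1020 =14.97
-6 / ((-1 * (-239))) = -6 / 239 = -0.03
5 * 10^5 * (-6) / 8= -375000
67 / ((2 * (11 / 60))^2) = 60300 / 121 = 498.35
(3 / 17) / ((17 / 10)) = 30 / 289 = 0.10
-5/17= -0.29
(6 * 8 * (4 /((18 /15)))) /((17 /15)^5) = 121500000 /1419857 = 85.57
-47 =-47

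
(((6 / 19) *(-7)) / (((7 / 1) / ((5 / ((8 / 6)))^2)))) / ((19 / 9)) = -6075 / 2888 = -2.10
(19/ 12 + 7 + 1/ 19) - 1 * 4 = 1057/ 228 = 4.64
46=46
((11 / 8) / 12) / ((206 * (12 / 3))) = 11 / 79104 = 0.00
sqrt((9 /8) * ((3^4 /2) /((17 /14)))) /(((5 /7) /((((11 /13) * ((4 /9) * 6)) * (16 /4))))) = 5544 * sqrt(238) /1105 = 77.40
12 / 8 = 1.50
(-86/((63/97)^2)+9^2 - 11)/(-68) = 132836/67473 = 1.97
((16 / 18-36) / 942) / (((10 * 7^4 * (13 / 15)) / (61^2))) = -293959 / 44103969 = -0.01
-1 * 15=-15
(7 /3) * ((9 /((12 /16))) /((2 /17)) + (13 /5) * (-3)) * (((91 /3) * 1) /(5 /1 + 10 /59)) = 5900531 /4575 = 1289.73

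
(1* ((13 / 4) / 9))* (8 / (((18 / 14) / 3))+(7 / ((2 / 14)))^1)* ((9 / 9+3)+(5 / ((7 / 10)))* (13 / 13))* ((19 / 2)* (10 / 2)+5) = 171535 / 12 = 14294.58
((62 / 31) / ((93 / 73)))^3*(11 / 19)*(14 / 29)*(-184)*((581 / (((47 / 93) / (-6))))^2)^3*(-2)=254589359912479811230364479749966249984 / 5939347646279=42864869186766662745246650.00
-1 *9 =-9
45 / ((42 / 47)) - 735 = -684.64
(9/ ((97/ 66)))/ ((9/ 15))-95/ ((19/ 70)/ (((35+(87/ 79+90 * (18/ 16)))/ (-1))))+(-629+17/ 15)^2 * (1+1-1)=1525204171649/ 3448350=442299.70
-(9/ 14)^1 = -9/ 14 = -0.64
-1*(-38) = 38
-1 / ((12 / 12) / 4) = -4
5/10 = 1/2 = 0.50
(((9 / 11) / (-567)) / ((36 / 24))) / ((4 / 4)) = -2 / 2079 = -0.00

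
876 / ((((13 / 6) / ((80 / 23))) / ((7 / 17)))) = 2943360 / 5083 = 579.06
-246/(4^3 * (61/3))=-369/1952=-0.19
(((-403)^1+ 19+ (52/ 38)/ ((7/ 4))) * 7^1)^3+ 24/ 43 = -5693262807322360/ 294937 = -19303318360.61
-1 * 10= -10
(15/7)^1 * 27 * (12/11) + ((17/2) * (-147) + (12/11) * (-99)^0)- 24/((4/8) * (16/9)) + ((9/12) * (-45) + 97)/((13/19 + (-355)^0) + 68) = -493992925/407792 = -1211.38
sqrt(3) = 1.73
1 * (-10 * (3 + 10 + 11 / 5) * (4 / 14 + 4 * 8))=-34352 / 7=-4907.43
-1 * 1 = -1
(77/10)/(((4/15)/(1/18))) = 77/48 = 1.60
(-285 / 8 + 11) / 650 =-0.04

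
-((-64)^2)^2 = -16777216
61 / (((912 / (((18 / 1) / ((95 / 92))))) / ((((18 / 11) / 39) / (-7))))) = -12627 / 1806805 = -0.01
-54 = -54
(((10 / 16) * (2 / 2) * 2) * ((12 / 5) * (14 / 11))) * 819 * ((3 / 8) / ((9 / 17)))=2215.02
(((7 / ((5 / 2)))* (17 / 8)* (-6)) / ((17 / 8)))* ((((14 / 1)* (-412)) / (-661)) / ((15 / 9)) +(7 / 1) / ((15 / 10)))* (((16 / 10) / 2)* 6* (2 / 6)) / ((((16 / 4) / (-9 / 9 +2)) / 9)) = -49483728 / 82625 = -598.90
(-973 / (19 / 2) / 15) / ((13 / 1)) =-1946 / 3705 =-0.53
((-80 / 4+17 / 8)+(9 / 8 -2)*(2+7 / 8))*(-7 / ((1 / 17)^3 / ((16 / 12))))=935005.31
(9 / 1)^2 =81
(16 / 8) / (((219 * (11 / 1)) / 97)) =194 / 2409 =0.08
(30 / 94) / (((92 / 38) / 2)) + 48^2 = 2490909 / 1081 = 2304.26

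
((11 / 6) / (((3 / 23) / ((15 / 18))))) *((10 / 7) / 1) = 6325 / 378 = 16.73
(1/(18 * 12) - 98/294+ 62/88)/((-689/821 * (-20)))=733153/32741280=0.02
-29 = -29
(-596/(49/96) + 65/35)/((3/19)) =-1085375/147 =-7383.50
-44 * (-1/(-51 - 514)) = -44/565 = -0.08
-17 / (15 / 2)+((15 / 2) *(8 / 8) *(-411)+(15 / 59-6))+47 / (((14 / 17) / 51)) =-1114292 / 6195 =-179.87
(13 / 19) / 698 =13 / 13262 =0.00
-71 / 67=-1.06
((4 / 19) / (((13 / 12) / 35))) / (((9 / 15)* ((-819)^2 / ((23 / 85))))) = 1840 / 402360777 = 0.00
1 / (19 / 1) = 1 / 19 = 0.05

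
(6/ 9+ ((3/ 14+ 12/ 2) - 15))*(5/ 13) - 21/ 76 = -3.40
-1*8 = -8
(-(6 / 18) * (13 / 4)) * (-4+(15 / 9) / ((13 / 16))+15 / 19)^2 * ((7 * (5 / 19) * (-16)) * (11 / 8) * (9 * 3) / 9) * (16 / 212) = 568168370 / 42532659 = 13.36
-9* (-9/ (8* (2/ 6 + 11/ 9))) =729/ 112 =6.51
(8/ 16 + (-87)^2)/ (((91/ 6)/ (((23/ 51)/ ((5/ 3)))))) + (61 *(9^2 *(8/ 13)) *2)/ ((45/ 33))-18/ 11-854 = 318131129/ 85085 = 3738.98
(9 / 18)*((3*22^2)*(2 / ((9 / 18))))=2904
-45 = -45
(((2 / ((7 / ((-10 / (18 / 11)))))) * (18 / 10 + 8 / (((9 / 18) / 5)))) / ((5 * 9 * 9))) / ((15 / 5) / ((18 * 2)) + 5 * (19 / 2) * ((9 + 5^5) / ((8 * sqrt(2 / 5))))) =287936 / 8481487673345085-2143179632 * sqrt(10) / 565432511556339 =-0.00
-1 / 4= -0.25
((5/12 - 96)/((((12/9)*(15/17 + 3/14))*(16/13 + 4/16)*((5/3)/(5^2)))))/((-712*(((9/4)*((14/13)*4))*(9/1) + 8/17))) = 280103135/26413169376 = 0.01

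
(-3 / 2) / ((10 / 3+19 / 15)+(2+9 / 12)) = -10 / 49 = -0.20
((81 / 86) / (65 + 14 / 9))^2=0.00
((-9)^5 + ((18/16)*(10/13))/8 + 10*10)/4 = -24522739/1664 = -14737.22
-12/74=-6/37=-0.16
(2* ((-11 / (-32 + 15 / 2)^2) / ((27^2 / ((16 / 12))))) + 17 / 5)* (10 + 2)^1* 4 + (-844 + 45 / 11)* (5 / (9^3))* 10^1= 105.59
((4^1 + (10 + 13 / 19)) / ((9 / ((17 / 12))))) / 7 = 527 / 1596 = 0.33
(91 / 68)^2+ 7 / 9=106897 / 41616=2.57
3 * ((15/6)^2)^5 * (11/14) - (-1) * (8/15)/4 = 4834013047/215040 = 22479.60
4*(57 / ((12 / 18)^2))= 513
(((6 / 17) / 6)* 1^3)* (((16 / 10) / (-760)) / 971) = -1 / 7840825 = -0.00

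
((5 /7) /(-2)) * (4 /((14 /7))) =-5 /7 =-0.71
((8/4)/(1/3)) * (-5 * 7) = -210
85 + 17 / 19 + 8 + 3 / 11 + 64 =33057 / 209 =158.17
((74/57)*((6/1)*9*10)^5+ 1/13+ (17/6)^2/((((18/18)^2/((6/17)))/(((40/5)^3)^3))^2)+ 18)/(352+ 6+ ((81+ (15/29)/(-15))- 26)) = 129464129384737980877/2958072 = 43766388845416.20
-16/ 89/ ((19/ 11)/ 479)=-84304/ 1691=-49.85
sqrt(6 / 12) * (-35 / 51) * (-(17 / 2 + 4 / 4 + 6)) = 1085 * sqrt(2) / 204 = 7.52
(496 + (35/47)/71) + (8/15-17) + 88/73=1756665158/3654015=480.75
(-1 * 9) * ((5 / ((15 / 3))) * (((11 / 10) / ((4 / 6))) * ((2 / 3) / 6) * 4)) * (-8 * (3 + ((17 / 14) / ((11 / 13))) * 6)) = 613.03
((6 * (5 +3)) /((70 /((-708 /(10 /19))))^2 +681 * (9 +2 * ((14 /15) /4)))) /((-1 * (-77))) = 2714344560 /28071062024467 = 0.00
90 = 90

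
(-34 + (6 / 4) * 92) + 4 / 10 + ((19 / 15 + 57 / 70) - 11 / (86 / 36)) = 919943 / 9030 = 101.88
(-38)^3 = -54872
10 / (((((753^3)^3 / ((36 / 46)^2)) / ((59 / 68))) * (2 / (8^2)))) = 18880 / 8641206036236334743966858049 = 0.00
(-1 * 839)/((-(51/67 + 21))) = 38.55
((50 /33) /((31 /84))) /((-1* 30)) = -140 /1023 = -0.14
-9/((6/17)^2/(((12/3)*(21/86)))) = -6069/86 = -70.57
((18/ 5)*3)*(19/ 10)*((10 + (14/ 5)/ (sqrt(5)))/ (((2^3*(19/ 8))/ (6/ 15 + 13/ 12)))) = 18.03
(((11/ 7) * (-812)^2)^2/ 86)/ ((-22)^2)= 1109016608/ 43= 25791083.91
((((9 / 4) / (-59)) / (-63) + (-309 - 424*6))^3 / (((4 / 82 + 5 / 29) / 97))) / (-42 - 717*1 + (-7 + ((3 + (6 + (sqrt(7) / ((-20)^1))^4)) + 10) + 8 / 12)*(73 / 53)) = 4799830370529409080563024062500 / 349514524821016201759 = 13732849508.86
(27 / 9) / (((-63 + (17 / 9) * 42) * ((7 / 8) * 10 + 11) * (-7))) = -36 / 27097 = -0.00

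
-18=-18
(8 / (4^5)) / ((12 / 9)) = 3 / 512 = 0.01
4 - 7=-3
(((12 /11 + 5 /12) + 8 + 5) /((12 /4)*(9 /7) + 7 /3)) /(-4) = -2681 /4576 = -0.59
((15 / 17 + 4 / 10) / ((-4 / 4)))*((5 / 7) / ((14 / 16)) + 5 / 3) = -7957 / 2499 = -3.18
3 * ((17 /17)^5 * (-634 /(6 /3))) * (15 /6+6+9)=-33285 /2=-16642.50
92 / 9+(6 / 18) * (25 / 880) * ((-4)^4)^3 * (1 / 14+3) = 338172844 / 693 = 487983.90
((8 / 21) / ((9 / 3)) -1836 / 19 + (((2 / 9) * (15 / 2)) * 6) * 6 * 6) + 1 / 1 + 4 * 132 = 948617 / 1197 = 792.50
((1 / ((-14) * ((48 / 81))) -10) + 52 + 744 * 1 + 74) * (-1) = -192613 / 224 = -859.88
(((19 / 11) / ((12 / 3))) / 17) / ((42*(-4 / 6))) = -19 / 20944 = -0.00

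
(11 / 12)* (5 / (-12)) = -55 / 144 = -0.38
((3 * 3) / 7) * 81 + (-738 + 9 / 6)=-8853 / 14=-632.36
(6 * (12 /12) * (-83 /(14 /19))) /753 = -1577 /1757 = -0.90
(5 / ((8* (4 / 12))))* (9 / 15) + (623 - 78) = 546.12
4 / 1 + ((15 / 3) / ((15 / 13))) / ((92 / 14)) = 643 / 138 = 4.66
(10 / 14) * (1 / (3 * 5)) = 1 / 21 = 0.05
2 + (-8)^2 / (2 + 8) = 42 / 5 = 8.40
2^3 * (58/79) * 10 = 58.73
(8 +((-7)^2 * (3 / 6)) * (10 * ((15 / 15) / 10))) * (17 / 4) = 1105 / 8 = 138.12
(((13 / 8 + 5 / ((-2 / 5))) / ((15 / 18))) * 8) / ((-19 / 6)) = 3132 / 95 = 32.97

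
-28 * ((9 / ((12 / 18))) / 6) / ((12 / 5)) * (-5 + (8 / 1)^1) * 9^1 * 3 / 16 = -8505 / 64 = -132.89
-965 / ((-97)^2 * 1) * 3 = -2895 / 9409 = -0.31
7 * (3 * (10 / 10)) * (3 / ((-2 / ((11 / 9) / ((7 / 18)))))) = -99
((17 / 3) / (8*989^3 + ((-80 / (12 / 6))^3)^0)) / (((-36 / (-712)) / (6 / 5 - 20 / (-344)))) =818533 / 44924275914165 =0.00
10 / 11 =0.91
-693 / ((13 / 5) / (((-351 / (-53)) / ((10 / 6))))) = -56133 / 53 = -1059.11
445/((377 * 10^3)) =89/75400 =0.00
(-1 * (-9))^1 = 9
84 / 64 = 21 / 16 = 1.31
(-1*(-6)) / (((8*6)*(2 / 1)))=1 / 16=0.06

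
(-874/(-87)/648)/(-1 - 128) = -437/3636252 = -0.00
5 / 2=2.50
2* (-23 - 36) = -118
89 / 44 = 2.02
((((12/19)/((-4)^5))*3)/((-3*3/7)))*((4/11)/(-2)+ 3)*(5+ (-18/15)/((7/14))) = 0.01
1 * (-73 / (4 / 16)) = -292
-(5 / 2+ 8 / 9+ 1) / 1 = -79 / 18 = -4.39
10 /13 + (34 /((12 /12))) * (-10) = -4410 /13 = -339.23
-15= -15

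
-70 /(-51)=1.37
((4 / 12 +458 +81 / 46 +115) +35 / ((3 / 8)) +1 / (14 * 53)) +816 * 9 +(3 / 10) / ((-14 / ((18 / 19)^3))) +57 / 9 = 2346599109004 / 292639235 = 8018.74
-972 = -972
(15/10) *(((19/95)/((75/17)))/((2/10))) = 17/50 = 0.34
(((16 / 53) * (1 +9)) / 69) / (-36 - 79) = -32 / 84111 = -0.00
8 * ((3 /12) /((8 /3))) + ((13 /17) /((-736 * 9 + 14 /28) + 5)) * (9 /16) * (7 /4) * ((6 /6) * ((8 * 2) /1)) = 96207 /128588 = 0.75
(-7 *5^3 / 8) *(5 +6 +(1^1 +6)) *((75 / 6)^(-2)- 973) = 38311623 / 20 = 1915581.15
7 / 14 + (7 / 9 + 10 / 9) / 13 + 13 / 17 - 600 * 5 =-11928391 / 3978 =-2998.59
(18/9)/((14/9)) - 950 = -6641/7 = -948.71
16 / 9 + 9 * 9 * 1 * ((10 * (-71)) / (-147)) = 173314 / 441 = 393.00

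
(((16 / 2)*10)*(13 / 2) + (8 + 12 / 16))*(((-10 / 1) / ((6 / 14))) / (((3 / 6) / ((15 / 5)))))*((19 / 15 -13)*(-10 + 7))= -2605680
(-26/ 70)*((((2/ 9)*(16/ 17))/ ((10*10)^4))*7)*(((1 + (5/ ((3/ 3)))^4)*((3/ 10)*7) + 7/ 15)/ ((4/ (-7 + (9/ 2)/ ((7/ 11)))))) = -18317/ 143437500000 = -0.00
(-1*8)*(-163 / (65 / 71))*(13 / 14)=46292 / 35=1322.63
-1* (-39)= 39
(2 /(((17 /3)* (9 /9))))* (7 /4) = 21 /34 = 0.62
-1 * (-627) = 627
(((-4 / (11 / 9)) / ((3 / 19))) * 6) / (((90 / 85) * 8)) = -323 / 22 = -14.68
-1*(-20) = 20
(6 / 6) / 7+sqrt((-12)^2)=85 / 7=12.14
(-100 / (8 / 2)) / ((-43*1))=25 / 43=0.58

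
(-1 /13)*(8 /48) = -1 /78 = -0.01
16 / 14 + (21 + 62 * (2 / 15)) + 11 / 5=3424 / 105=32.61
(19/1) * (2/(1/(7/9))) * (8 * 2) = 4256/9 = 472.89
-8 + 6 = -2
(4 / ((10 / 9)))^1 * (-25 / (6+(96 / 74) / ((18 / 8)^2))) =-8991 / 625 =-14.39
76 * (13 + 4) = 1292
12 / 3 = 4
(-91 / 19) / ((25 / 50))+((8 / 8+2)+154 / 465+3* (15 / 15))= -28694 / 8835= -3.25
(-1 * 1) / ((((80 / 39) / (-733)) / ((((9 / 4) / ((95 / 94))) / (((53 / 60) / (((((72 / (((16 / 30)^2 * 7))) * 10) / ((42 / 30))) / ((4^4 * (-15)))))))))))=-24486909525 / 404217856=-60.58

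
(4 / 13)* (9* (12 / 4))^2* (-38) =-110808 / 13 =-8523.69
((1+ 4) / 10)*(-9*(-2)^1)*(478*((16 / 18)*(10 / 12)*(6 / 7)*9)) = 172080 / 7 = 24582.86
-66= -66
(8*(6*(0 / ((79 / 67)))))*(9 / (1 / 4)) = 0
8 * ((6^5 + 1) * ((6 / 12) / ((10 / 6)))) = 93324 / 5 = 18664.80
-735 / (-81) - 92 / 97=21281 / 2619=8.13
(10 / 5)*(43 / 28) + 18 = 295 / 14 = 21.07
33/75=11/25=0.44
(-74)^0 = 1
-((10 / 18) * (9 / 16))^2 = -25 / 256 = -0.10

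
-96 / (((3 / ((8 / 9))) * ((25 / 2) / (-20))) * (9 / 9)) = 2048 / 45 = 45.51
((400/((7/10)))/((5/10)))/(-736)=-250/161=-1.55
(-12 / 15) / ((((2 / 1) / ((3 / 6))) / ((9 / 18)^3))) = -1 / 40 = -0.02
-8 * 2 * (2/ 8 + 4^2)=-260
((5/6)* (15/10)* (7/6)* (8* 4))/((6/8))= 560/9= 62.22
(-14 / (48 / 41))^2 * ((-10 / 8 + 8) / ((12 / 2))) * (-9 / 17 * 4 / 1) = -340.68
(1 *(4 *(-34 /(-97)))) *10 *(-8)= -10880 /97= -112.16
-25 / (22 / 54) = -675 / 11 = -61.36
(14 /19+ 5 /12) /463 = 263 /105564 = 0.00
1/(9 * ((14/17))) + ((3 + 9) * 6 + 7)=9971/126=79.13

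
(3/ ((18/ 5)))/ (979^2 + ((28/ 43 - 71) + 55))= 215/ 247273818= 0.00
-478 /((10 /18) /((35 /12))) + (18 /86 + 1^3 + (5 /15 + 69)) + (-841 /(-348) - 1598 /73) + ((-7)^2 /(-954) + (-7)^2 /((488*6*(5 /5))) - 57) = -3676020447983 /1461367728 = -2515.47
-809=-809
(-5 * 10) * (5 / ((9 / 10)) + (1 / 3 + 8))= -6250 / 9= -694.44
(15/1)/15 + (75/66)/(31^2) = 21167/21142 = 1.00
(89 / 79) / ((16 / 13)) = 1157 / 1264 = 0.92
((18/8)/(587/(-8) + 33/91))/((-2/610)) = 9.40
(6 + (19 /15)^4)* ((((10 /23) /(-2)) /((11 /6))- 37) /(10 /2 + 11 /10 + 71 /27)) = -741156502 /20329125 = -36.46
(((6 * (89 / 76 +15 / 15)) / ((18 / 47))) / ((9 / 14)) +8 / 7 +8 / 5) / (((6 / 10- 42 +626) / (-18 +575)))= 371049449 / 6997662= 53.02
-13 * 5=-65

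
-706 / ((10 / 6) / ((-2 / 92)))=1059 / 115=9.21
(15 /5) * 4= 12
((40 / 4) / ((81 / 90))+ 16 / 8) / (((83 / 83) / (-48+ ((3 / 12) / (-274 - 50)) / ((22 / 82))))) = -40375411 / 64152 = -629.37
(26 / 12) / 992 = 13 / 5952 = 0.00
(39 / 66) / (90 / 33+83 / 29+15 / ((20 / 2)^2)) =3770 / 36617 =0.10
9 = 9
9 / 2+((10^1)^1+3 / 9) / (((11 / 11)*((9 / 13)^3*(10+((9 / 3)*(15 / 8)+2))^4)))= 7780345583507 / 1728841700214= 4.50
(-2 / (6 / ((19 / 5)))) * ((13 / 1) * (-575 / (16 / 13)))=369265 / 48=7693.02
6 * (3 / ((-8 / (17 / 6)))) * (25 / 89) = -1275 / 712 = -1.79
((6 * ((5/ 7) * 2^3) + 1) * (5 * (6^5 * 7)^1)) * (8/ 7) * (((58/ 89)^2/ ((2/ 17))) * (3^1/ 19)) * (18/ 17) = 367264834560/ 55447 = 6623709.75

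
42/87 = 14/29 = 0.48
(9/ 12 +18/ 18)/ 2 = 7/ 8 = 0.88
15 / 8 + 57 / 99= 647 / 264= 2.45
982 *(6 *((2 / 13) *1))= 11784 / 13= 906.46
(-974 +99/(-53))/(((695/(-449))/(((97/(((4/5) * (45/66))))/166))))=24778651843/36687660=675.39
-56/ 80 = -7/ 10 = -0.70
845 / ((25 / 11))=1859 / 5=371.80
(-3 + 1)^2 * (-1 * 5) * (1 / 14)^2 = -5 / 49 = -0.10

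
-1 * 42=-42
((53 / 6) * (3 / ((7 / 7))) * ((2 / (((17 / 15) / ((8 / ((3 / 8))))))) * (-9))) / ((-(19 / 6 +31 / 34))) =28620 / 13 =2201.54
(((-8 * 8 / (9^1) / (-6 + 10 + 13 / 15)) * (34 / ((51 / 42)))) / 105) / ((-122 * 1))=128 / 40077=0.00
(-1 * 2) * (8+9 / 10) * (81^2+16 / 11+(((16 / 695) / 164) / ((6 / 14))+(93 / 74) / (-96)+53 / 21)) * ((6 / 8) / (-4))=9107198448433857 / 415653145600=21910.57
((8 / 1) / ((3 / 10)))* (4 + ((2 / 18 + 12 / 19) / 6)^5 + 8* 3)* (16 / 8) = 159171493138439675 / 106587942821379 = 1493.33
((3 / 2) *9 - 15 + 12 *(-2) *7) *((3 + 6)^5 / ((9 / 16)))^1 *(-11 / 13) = 195727752 / 13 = 15055980.92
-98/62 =-49/31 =-1.58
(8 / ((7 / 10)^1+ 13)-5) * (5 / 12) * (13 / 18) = -39325 / 29592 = -1.33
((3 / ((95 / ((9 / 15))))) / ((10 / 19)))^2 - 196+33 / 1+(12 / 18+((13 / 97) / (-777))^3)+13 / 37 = -4334325374867384621371 / 26758285091775562500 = -161.98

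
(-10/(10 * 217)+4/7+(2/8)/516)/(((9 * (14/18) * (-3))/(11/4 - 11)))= 2794979/12540864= 0.22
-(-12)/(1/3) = 36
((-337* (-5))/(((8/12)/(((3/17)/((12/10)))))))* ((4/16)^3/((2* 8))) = 25275/69632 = 0.36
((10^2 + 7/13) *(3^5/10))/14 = 317601/1820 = 174.51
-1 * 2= -2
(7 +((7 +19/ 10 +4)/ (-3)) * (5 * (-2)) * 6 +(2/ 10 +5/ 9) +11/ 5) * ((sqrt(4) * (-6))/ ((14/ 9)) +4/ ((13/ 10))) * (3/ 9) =-414.20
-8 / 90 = -4 / 45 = -0.09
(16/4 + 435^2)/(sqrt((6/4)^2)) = 378458/3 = 126152.67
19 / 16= 1.19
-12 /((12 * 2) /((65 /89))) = -65 /178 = -0.37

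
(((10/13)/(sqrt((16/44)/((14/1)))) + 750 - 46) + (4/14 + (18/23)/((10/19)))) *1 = 5 *sqrt(154)/13 + 568147/805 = 710.55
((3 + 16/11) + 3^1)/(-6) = -41/33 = -1.24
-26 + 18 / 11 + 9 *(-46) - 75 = -5647 / 11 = -513.36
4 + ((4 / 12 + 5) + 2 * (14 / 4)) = 49 / 3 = 16.33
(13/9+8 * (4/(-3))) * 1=-83/9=-9.22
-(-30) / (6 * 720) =1 / 144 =0.01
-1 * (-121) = 121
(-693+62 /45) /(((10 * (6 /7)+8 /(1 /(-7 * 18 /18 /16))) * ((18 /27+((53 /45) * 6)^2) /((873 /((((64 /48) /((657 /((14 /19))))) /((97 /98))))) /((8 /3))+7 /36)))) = -13324220592135925 /22816450944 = -583974.28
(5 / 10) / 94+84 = 15793 / 188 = 84.01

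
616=616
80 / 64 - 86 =-339 / 4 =-84.75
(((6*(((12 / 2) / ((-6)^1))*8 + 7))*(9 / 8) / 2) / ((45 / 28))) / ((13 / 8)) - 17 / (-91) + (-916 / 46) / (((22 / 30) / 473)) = -134423119 / 10465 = -12845.02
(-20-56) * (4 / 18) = -152 / 9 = -16.89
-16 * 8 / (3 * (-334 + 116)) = 64 / 327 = 0.20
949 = 949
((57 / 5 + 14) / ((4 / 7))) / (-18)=-2.47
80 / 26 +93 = 1249 / 13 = 96.08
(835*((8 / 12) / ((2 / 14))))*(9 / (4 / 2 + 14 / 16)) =280560 / 23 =12198.26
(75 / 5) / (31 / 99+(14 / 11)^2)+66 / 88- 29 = -20.49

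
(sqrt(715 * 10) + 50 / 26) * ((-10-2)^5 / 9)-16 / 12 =-2391021.10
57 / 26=2.19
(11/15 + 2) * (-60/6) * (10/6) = -410/9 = -45.56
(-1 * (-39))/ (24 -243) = -13/ 73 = -0.18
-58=-58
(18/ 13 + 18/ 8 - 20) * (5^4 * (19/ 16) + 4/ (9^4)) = -66303060089/ 5458752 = -12146.19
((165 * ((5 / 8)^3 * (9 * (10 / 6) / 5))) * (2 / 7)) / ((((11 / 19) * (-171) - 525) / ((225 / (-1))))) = 4640625 / 372736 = 12.45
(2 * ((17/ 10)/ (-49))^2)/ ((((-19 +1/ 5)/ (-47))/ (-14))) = -289/ 3430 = -0.08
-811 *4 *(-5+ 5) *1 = 0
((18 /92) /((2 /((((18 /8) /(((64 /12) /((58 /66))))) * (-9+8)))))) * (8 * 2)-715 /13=-55.58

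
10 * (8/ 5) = 16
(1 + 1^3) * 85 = 170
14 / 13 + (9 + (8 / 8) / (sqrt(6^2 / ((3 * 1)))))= sqrt(3) / 6 + 131 / 13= 10.37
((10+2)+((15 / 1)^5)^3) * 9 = 3941045013427734483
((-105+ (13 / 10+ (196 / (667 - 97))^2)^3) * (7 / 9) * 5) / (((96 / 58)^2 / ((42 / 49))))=-368283482701010512663 / 2963213042313600000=-124.29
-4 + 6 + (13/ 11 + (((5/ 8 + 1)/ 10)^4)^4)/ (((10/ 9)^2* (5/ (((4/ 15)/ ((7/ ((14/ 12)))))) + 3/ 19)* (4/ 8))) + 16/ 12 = 11102096472158430290757776862051528289/ 3313734532070375424000000000000000000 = 3.35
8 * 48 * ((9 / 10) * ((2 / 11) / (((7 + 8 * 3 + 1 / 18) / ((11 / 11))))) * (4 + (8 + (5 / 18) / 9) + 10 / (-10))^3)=182609612896 / 67239315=2715.82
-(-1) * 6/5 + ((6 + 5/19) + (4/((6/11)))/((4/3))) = 2463/190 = 12.96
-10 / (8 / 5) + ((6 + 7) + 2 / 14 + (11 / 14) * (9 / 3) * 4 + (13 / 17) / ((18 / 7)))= 71195 / 4284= 16.62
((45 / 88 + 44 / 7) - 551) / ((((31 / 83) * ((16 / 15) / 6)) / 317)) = -396909459855 / 152768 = -2598119.11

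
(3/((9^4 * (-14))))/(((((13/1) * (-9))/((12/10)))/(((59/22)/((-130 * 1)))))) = -0.00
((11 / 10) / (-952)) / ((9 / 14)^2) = -77 / 27540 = -0.00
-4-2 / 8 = -17 / 4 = -4.25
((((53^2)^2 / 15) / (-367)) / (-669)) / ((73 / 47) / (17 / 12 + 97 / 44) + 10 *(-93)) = -88633773073 / 38455796085840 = -0.00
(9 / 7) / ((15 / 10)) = 6 / 7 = 0.86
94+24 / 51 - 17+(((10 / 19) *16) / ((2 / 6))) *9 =98463 / 323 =304.84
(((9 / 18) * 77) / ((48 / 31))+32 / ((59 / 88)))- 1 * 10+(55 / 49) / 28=121681327 / 1942752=62.63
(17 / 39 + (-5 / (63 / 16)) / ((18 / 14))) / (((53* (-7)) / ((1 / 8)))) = 83 / 446472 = 0.00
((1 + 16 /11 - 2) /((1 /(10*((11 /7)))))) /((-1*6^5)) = -25 /27216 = -0.00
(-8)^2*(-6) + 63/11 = -4161/11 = -378.27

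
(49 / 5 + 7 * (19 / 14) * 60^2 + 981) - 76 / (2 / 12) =173674 / 5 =34734.80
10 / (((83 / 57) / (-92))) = -52440 / 83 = -631.81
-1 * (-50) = 50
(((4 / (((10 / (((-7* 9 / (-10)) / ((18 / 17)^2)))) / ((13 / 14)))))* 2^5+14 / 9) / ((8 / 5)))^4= 3329579.76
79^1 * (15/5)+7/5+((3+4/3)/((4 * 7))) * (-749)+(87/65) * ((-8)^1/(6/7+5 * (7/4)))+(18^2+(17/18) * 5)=283314281/629460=450.09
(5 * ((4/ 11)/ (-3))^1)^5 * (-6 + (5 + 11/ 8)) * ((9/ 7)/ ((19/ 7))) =-400000/ 27539721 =-0.01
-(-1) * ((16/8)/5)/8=0.05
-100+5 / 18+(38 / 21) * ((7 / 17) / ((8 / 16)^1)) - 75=-53009 / 306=-173.23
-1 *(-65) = 65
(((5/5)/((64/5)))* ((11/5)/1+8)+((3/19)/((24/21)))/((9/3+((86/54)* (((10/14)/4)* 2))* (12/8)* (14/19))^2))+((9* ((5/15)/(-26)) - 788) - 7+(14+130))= -833270481561/1281347392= -650.31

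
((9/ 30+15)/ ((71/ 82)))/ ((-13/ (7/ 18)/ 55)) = -53669/ 1846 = -29.07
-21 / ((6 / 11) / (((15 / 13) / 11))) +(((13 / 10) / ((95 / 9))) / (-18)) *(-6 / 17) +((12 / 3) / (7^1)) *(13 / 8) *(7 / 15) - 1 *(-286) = 177867931 / 629850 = 282.40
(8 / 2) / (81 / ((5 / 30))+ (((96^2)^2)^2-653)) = 4 / 7213895789838169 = 0.00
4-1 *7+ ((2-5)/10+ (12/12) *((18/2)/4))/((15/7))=-209/100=-2.09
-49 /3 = -16.33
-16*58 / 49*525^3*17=-46588500000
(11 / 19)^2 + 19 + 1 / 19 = 6999 / 361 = 19.39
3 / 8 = 0.38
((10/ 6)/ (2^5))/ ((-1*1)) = -5/ 96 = -0.05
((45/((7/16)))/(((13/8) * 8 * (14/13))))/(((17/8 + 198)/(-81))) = -233280/78449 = -2.97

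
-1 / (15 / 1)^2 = -1 / 225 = -0.00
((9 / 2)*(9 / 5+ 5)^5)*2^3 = 1635675264 / 3125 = 523416.08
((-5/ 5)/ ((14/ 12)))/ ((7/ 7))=-6/ 7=-0.86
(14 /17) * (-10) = -140 /17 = -8.24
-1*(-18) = 18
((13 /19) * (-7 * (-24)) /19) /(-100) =-546 /9025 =-0.06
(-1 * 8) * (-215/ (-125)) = -344/ 25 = -13.76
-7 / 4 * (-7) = 49 / 4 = 12.25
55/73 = 0.75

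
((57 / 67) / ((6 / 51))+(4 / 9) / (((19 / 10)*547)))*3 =21.70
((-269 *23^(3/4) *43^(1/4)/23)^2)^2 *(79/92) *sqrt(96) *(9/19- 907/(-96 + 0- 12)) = 323813797743295585 *sqrt(6)/1085508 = 730698047498.38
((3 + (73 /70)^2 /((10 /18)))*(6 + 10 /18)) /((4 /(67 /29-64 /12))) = -628236779 /25578000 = -24.56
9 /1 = 9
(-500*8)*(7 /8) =-3500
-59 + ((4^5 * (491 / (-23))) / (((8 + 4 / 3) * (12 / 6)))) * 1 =-198043 / 161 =-1230.08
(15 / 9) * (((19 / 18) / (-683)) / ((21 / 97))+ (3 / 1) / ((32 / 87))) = 168311095 / 12392352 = 13.58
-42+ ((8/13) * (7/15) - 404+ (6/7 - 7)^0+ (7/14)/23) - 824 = -11380159/8970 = -1268.69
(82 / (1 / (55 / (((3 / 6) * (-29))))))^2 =96742.45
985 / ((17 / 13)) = 12805 / 17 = 753.24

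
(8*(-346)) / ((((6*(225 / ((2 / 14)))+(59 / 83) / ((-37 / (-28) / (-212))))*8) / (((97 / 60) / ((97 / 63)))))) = -1593849 / 40958180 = -0.04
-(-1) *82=82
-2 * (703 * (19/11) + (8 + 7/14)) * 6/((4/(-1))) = 80703/22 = 3668.32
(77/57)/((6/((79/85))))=0.21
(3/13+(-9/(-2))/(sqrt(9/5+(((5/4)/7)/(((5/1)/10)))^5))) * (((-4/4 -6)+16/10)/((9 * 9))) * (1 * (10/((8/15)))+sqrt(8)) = -(4856041+3822 * sqrt(339922870)) * (8 * sqrt(2)+75)/1262570660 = -5.15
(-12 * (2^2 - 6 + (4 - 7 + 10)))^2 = 3600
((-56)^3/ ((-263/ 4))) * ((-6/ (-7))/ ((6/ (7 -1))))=602112/ 263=2289.40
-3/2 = -1.50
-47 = -47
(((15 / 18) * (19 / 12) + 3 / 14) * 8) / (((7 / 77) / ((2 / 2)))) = 8503 / 63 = 134.97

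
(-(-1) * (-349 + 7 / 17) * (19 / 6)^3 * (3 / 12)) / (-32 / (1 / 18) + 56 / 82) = 833251897 / 173230272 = 4.81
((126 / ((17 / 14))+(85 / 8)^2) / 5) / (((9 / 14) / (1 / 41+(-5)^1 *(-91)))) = 961977401 / 31365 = 30670.41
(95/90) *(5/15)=19/54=0.35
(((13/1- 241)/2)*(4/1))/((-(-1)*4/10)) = -1140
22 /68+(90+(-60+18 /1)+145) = 6573 /34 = 193.32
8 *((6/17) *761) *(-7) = -255696/17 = -15040.94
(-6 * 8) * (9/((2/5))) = -1080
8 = 8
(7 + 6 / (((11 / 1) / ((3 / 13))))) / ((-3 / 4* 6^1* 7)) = -2038 / 9009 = -0.23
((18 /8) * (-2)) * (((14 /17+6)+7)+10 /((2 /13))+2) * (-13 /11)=80379 /187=429.83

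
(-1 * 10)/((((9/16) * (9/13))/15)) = -10400/27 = -385.19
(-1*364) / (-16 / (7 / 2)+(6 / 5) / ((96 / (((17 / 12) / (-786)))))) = 1922618880 / 24146039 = 79.62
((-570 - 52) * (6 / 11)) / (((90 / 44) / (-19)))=47272 / 15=3151.47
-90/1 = -90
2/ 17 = 0.12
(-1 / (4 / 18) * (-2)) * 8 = 72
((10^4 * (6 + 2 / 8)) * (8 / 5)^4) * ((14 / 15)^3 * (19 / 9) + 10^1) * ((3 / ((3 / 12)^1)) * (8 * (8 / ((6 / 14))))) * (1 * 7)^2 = 511994067156992 / 1215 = 421394293956.37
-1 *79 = -79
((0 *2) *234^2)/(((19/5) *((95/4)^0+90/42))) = 0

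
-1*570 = -570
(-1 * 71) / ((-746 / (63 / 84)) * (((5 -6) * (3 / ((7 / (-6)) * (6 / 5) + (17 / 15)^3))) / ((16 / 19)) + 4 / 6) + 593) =-240264 / 215030369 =-0.00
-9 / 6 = -3 / 2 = -1.50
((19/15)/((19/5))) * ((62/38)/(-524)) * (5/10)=-31/59736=-0.00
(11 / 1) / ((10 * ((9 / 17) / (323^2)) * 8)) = 19509523 / 720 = 27096.56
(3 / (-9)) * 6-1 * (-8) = 6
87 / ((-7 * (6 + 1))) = -1.78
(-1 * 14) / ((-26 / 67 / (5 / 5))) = 469 / 13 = 36.08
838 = 838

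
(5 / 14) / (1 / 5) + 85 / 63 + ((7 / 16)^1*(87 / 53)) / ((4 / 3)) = 785021 / 213696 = 3.67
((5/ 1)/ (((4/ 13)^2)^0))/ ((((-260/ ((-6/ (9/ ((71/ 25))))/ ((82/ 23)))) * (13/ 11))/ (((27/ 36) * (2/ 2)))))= 17963/ 2771600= 0.01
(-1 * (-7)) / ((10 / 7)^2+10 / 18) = 3087 / 1145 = 2.70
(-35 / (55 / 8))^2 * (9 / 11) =28224 / 1331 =21.21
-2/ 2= -1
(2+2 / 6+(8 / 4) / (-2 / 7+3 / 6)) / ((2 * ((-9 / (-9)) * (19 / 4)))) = 70 / 57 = 1.23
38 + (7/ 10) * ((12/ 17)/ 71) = 229372/ 6035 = 38.01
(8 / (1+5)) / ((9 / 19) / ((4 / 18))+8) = 0.13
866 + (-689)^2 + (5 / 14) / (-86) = 572606743 / 1204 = 475587.00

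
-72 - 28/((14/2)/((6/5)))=-384/5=-76.80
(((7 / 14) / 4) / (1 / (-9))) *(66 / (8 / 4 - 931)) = 297 / 3716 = 0.08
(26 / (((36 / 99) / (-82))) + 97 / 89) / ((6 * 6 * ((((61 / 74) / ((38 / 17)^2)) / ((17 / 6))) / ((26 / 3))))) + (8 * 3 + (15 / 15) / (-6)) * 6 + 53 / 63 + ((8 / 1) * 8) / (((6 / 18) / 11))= -1150214976374 / 52330131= -21979.98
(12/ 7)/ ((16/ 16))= 1.71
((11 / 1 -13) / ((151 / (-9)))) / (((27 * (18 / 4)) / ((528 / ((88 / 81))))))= 72 / 151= 0.48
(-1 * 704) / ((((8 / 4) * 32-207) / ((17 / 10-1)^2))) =784 / 325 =2.41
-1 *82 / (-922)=41 / 461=0.09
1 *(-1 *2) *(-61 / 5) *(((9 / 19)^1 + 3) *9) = 72468 / 95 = 762.82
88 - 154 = -66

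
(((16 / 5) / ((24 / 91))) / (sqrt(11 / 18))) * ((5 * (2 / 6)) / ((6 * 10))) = 91 * sqrt(22) / 990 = 0.43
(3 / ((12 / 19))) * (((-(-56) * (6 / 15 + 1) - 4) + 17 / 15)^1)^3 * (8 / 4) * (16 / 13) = 221071784824 / 43875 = 5038673.16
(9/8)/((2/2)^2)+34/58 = 397/232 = 1.71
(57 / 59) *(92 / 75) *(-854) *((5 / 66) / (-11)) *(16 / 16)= 746396 / 107085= 6.97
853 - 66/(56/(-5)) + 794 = 46281/28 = 1652.89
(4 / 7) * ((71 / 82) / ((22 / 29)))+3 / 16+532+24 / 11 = 27025007 / 50512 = 535.02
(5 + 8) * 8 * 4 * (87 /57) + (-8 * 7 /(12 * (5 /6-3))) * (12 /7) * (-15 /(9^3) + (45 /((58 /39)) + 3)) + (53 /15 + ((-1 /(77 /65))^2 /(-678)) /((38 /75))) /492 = 966049368692668453 /1275010342285680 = 757.68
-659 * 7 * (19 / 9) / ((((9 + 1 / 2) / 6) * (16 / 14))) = -32291 / 6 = -5381.83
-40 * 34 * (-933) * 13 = 16495440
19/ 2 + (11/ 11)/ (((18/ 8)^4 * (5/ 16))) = 631487/ 65610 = 9.62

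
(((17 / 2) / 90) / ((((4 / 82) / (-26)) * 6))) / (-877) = 9061 / 947160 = 0.01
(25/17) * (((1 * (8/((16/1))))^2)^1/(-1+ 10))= 25/612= 0.04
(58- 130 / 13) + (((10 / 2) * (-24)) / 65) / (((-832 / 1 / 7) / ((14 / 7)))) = 32469 / 676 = 48.03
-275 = -275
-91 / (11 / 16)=-1456 / 11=-132.36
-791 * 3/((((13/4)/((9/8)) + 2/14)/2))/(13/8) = -2391984/2483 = -963.34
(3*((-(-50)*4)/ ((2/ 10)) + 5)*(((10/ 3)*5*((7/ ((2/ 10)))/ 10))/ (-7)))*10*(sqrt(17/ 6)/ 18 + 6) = -1507500 - 41875*sqrt(102)/ 18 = -1530995.38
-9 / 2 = -4.50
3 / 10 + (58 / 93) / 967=270373 / 899310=0.30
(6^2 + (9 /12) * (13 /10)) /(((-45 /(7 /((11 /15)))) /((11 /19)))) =-3451 /760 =-4.54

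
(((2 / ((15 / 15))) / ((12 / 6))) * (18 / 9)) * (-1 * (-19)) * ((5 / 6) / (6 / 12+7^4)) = 190 / 14409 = 0.01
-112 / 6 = -56 / 3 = -18.67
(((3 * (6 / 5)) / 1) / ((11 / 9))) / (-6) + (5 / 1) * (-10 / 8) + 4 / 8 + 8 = 387 / 220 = 1.76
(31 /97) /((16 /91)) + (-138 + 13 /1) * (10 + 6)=-1998.18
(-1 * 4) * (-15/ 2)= 30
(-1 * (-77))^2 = 5929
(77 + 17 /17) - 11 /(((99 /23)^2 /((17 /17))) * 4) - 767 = -2456125 /3564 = -689.15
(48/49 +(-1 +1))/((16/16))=48/49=0.98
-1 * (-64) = 64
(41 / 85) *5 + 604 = 10309 / 17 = 606.41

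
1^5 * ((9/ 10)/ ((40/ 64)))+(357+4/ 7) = 62827/ 175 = 359.01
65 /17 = 3.82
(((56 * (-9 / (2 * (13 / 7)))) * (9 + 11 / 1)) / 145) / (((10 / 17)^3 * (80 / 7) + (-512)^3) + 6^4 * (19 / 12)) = 60665724 / 435040208740033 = 0.00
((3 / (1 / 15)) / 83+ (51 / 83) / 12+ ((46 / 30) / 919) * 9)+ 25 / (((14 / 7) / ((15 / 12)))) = 49529371 / 3051080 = 16.23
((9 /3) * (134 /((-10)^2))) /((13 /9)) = 1809 /650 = 2.78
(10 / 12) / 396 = 5 / 2376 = 0.00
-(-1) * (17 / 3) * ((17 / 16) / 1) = 289 / 48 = 6.02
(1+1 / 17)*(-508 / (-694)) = 4572 / 5899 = 0.78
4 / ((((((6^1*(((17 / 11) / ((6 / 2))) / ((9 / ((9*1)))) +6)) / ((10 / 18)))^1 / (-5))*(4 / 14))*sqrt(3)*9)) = -385*sqrt(3) / 10449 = -0.06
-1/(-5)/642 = 0.00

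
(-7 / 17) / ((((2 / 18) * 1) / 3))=-11.12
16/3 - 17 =-35/3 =-11.67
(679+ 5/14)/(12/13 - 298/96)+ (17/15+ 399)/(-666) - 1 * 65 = -17944092092/47587365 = -377.08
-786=-786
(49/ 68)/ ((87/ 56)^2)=38416/ 128673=0.30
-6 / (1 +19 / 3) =-9 / 11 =-0.82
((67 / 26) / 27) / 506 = 67 / 355212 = 0.00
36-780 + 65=-679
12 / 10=6 / 5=1.20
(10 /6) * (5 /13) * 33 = 275 /13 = 21.15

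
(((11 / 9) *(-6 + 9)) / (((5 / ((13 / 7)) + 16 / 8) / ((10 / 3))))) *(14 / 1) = 20020 / 549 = 36.47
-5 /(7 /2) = -10 /7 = -1.43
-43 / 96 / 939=-43 / 90144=-0.00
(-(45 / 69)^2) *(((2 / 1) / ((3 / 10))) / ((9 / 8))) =-2.52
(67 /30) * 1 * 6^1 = 67 /5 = 13.40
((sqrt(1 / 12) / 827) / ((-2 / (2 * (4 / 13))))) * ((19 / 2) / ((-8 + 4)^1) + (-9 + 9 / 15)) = 431 * sqrt(3) / 645060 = 0.00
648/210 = 3.09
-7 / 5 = -1.40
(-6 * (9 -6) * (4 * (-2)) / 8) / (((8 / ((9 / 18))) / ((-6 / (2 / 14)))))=-189 / 4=-47.25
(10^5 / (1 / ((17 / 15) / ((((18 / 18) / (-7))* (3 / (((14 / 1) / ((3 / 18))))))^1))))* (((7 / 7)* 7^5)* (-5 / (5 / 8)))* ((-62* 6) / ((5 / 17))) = -3777598329344000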